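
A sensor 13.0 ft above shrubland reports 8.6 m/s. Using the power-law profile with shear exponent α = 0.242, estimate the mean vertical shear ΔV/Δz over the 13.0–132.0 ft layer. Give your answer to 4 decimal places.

Power law: V₂ = V₁ · (z₂/z₁)^α = 8.6 × (10.1538)^0.242 = 15.0696 m/s
ΔV/Δz = (15.0696 − 8.6)/(132.0 − 13.0) = 6.4696/119.0000 = 0.05437 m/s/ft

0.0544 m/s/ft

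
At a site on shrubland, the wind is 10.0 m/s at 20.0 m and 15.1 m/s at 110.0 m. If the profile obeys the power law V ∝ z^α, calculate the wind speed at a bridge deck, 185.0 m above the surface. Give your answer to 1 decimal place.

First find α: α = ln(V₂/V₁)/ln(z₂/z₁) = ln(15.1/10.0)/ln(110.0/20.0) = 0.41211/1.70475 = 0.2417
Extrapolate from 110.0 m to 185.0 m: V₃ = 15.1 × (185.0/110.0)^0.2417 = 15.1 × 1.1339 = 17.1221 m/s

17.1 m/s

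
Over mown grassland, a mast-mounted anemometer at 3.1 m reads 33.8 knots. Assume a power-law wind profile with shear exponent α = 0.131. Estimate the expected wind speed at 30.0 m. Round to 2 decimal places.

45.50 knots

Power-law profile: V₂ = V₁ · (z₂/z₁)^α
V₂ = 33.8 × (30.0/3.1)^0.131 = 33.8 × (9.6774)^0.131
    = 33.8 × 1.3463 = 45.5042 knots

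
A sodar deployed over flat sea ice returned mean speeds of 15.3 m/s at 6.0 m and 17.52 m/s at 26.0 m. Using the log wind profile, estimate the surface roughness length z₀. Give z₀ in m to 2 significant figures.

Log law: V(z) ∝ ln(z/z₀). With r = V₁/V₂ = 15.3/17.52 = 0.87329,
r · ln(z₂/z₀) = ln(z₁/z₀) ⇒ ln z₀ = (ln z₁ − r·ln z₂)/(1 − r)
ln z₀ = (1.79176 − 0.87329×3.25810) / 0.12671 = -8.3141
z₀ = exp(-8.3141) = 0.0002450 m

z₀ ≈ 0.00025 m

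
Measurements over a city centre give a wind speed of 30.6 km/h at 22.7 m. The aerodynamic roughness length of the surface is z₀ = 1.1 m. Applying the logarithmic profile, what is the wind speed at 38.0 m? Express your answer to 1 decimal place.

35.8 km/h

Log law: V(z) ∝ ln(z/z₀), so V₂/V₁ = ln(z₂/z₀) / ln(z₁/z₀).
ln(38.0/1.1) = 3.5423, ln(22.7/1.1) = 3.0271
V₂ = 30.6 × 3.5423/3.0271 = 30.6 × 1.1702 = 35.8083 km/h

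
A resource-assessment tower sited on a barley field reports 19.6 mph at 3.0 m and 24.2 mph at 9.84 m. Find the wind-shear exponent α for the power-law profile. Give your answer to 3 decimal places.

Power law: V₂/V₁ = (z₂/z₁)^α ⇒ α = ln(V₂/V₁) / ln(z₂/z₁)
α = ln(24.2/19.6) / ln(9.84/3.0) = ln(1.2347) / ln(3.2800)
  = 0.21082 / 1.18784 = 0.17748

α ≈ 0.177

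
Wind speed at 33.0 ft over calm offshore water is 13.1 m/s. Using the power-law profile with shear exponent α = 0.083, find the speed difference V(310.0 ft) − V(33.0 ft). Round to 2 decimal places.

2.68 m/s

Power law: V₂ = V₁ · (z₂/z₁)^α = 13.1 × (9.3939)^0.083 = 15.7768 m/s
ΔV = 15.7768 − 13.1 = 2.6768 m/s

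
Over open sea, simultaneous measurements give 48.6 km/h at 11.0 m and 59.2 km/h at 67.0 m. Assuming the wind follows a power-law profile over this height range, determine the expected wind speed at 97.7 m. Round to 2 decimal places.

61.69 km/h

First find α: α = ln(V₂/V₁)/ln(z₂/z₁) = ln(59.2/48.6)/ln(67.0/11.0) = 0.19730/1.80680 = 0.1092
Extrapolate from 67.0 m to 97.7 m: V₃ = 59.2 × (97.7/67.0)^0.1092 = 59.2 × 1.0421 = 61.6894 km/h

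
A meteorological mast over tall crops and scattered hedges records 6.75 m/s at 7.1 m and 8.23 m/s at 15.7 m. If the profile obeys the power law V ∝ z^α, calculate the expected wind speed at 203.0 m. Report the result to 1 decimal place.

15.6 m/s

First find α: α = ln(V₂/V₁)/ln(z₂/z₁) = ln(8.23/6.75)/ln(15.7/7.1) = 0.19824/0.79357 = 0.2498
Extrapolate from 15.7 m to 203.0 m: V₃ = 8.23 × (203.0/15.7)^0.2498 = 8.23 × 1.8954 = 15.5988 m/s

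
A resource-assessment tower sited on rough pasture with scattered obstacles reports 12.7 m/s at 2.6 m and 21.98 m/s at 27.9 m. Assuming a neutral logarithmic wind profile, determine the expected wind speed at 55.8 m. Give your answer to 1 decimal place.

24.7 m/s

Log law: V ∝ ln(z/z₀). From the pair, with r = V₁/V₂ = 0.57780,
ln z₀ = (ln z₁ − r·ln z₂)/(1 − r) = (0.9555 − 0.57780×3.3286)/0.42220 = -2.2922 → z₀ = 0.1010 m
V₃ = V₁ · ln(z₃/z₀)/ln(z₁/z₀) = 12.7 × 6.3140/3.2477 = 24.6905 m/s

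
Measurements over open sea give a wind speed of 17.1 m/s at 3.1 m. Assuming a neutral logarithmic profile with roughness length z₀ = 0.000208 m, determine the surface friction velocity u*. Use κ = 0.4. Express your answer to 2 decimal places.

Log law: V(z) = (u*/κ) · ln(z/z₀) ⇒ u* = κ · V / ln(z/z₀)
u* = 0.4 × 17.1 / ln(3.1/0.000208) = 0.4 × 17.1 / 9.6094
   = 6.8400 / 9.6094 = 0.7118 m/s

u* ≈ 0.71 m/s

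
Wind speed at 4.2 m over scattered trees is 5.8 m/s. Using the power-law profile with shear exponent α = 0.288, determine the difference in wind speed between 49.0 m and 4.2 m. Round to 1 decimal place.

Power law: V₂ = V₁ · (z₂/z₁)^α = 5.8 × (11.6667)^0.288 = 11.7682 m/s
ΔV = 11.7682 − 5.8 = 5.9682 m/s

6.0 m/s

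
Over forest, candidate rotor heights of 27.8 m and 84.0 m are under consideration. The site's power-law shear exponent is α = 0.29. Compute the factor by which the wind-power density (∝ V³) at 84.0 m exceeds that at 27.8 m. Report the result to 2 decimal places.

Speed ratio: V_B/V_A = (z_B/z_A)^α = (84.0/27.8)^0.29 = (3.0216)^0.29 = 1.37806
Power-density ratio: P_B/P_A = (V_B/V_A)³ = (1.37806)³ = 2.61700

2.62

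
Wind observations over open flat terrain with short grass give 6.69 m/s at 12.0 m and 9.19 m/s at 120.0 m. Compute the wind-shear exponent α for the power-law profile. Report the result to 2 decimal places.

Power law: V₂/V₁ = (z₂/z₁)^α ⇒ α = ln(V₂/V₁) / ln(z₂/z₁)
α = ln(9.19/6.69) / ln(120.0/12.0) = ln(1.3737) / ln(10.0000)
  = 0.31750 / 2.30259 = 0.13789

α ≈ 0.14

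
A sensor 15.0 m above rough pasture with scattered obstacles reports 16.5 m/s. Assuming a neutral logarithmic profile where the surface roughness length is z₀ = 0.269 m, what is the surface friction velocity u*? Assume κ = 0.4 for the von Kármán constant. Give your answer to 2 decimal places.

Log law: V(z) = (u*/κ) · ln(z/z₀) ⇒ u* = κ · V / ln(z/z₀)
u* = 0.4 × 16.5 / ln(15.0/0.269) = 0.4 × 16.5 / 4.0211
   = 6.6000 / 4.0211 = 1.6413 m/s

u* ≈ 1.64 m/s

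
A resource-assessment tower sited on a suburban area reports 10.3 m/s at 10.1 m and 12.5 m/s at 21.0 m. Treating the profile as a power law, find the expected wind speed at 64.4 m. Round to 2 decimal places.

16.81 m/s

First find α: α = ln(V₂/V₁)/ln(z₂/z₁) = ln(12.5/10.3)/ln(21.0/10.1) = 0.19358/0.73199 = 0.2645
Extrapolate from 21.0 m to 64.4 m: V₃ = 12.5 × (64.4/21.0)^0.2645 = 12.5 × 1.3450 = 16.8119 m/s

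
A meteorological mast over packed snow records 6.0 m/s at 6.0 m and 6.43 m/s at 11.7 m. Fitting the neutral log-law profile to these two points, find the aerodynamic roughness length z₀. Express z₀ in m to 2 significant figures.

z₀ ≈ 0.00054 m

Log law: V(z) ∝ ln(z/z₀). With r = V₁/V₂ = 6.0/6.43 = 0.93313,
r · ln(z₂/z₀) = ln(z₁/z₀) ⇒ ln z₀ = (ln z₁ − r·ln z₂)/(1 − r)
ln z₀ = (1.79176 − 0.93313×2.45959) / 0.06687 = -7.5268
z₀ = exp(-7.5268) = 0.0005385 m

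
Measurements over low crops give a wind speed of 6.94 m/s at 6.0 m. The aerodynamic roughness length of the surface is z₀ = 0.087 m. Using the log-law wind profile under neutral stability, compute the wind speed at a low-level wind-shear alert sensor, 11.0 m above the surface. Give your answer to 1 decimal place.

Log law: V(z) ∝ ln(z/z₀), so V₂/V₁ = ln(z₂/z₀) / ln(z₁/z₀).
ln(11.0/0.087) = 4.8397, ln(6.0/0.087) = 4.2336
V₂ = 6.94 × 4.8397/4.2336 = 6.94 × 1.1432 = 7.9336 m/s

7.9 m/s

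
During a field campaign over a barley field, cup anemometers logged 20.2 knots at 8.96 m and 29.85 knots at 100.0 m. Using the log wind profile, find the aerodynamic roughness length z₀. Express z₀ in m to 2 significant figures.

z₀ ≈ 0.057 m

Log law: V(z) ∝ ln(z/z₀). With r = V₁/V₂ = 20.2/29.85 = 0.67672,
r · ln(z₂/z₀) = ln(z₁/z₀) ⇒ ln z₀ = (ln z₁ − r·ln z₂)/(1 − r)
ln z₀ = (2.19277 − 0.67672×4.60517) / 0.32328 = -2.8570
z₀ = exp(-2.8570) = 0.05744 m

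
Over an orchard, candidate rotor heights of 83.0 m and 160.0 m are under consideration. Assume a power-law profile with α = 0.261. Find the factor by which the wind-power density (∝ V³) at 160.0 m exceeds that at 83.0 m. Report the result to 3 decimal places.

1.672

Speed ratio: V_B/V_A = (z_B/z_A)^α = (160.0/83.0)^0.261 = (1.9277)^0.261 = 1.18685
Power-density ratio: P_B/P_A = (V_B/V_A)³ = (1.18685)³ = 1.67181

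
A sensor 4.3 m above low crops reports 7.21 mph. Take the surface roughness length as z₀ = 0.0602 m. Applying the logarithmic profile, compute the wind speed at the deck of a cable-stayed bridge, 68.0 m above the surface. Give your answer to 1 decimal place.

Log law: V(z) ∝ ln(z/z₀), so V₂/V₁ = ln(z₂/z₀) / ln(z₁/z₀).
ln(68.0/0.0602) = 7.0296, ln(4.3/0.0602) = 4.2687
V₂ = 7.21 × 7.0296/4.2687 = 7.21 × 1.6468 = 11.8733 mph

11.9 mph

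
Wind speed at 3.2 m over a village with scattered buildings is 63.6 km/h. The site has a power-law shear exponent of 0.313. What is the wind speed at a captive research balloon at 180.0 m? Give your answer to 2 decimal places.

Power-law profile: V₂ = V₁ · (z₂/z₁)^α
V₂ = 63.6 × (180.0/3.2)^0.313 = 63.6 × (56.2500)^0.313
    = 63.6 × 3.5301 = 224.5151 km/h

224.52 km/h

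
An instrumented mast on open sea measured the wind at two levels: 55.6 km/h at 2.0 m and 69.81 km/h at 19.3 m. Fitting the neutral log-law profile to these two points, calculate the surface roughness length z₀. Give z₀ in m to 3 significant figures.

z₀ ≈ 0.000281 m

Log law: V(z) ∝ ln(z/z₀). With r = V₁/V₂ = 55.6/69.81 = 0.79645,
r · ln(z₂/z₀) = ln(z₁/z₀) ⇒ ln z₀ = (ln z₁ − r·ln z₂)/(1 − r)
ln z₀ = (0.69315 − 0.79645×2.96011) / 0.20355 = -8.1769
z₀ = exp(-8.1769) = 0.0002811 m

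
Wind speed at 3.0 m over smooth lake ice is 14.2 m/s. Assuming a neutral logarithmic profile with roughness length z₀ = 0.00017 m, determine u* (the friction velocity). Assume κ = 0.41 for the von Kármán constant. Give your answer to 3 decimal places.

u* ≈ 0.595 m/s

Log law: V(z) = (u*/κ) · ln(z/z₀) ⇒ u* = κ · V / ln(z/z₀)
u* = 0.41 × 14.2 / ln(3.0/0.00017) = 0.41 × 14.2 / 9.7783
   = 5.8220 / 9.7783 = 0.5954 m/s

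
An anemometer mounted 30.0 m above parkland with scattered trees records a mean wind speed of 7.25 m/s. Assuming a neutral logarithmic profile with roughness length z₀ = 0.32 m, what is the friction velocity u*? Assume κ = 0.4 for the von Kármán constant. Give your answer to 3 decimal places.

Log law: V(z) = (u*/κ) · ln(z/z₀) ⇒ u* = κ · V / ln(z/z₀)
u* = 0.4 × 7.25 / ln(30.0/0.32) = 0.4 × 7.25 / 4.5406
   = 2.9000 / 4.5406 = 0.6387 m/s

u* ≈ 0.639 m/s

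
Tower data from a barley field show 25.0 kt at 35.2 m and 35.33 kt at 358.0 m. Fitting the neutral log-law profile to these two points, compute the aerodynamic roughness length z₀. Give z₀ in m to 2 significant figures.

Log law: V(z) ∝ ln(z/z₀). With r = V₁/V₂ = 25.0/35.33 = 0.70761,
r · ln(z₂/z₀) = ln(z₁/z₀) ⇒ ln z₀ = (ln z₁ − r·ln z₂)/(1 − r)
ln z₀ = (3.56105 − 0.70761×5.88053) / 0.29239 = -2.0524
z₀ = exp(-2.0524) = 0.1284 m

z₀ ≈ 0.13 m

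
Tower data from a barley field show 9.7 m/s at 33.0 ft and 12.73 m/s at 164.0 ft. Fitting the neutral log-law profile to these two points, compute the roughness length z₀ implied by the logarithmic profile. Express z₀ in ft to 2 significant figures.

z₀ ≈ 0.19 ft

Log law: V(z) ∝ ln(z/z₀). With r = V₁/V₂ = 9.7/12.73 = 0.76198,
r · ln(z₂/z₀) = ln(z₁/z₀) ⇒ ln z₀ = (ln z₁ − r·ln z₂)/(1 − r)
ln z₀ = (3.49651 − 0.76198×5.09987) / 0.23802 = -1.6364
z₀ = exp(-1.6364) = 0.1947 ft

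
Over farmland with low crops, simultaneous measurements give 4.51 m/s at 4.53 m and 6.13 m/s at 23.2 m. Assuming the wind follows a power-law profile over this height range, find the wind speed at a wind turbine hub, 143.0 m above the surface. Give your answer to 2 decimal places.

8.63 m/s

First find α: α = ln(V₂/V₁)/ln(z₂/z₁) = ln(6.13/4.51)/ln(23.2/4.53) = 0.30690/1.63343 = 0.1879
Extrapolate from 23.2 m to 143.0 m: V₃ = 6.13 × (143.0/23.2)^0.1879 = 6.13 × 1.4073 = 8.6270 m/s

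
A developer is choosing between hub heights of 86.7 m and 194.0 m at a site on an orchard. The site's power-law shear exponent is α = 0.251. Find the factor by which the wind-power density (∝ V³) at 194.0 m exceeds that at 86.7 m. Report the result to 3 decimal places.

Speed ratio: V_B/V_A = (z_B/z_A)^α = (194.0/86.7)^0.251 = (2.2376)^0.251 = 1.22404
Power-density ratio: P_B/P_A = (V_B/V_A)³ = (1.22404)³ = 1.83395

1.834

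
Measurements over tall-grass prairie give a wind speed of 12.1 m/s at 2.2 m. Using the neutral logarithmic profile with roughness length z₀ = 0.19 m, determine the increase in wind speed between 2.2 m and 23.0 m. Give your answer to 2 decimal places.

11.60 m/s

Log law: V₂ = V₁ · ln(z₂/z₀)/ln(z₁/z₀) = 12.1 × 4.7962/2.4492 = 23.6953 m/s
ΔV = 23.6953 − 12.1 = 11.5953 m/s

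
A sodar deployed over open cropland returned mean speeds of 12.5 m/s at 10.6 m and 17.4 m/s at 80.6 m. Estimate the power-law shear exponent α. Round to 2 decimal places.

α ≈ 0.16

Power law: V₂/V₁ = (z₂/z₁)^α ⇒ α = ln(V₂/V₁) / ln(z₂/z₁)
α = ln(17.4/12.5) / ln(80.6/10.6) = ln(1.3920) / ln(7.6038)
  = 0.33074 / 2.02864 = 0.16304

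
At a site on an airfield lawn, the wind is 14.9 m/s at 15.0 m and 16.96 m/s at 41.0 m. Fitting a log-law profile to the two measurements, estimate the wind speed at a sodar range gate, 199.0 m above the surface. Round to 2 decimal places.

Log law: V ∝ ln(z/z₀). From the pair, with r = V₁/V₂ = 0.87854,
ln z₀ = (ln z₁ − r·ln z₂)/(1 − r) = (2.7081 − 0.87854×3.7136)/0.12146 = -4.5649 → z₀ = 0.01041 m
V₃ = V₁ · ln(z₃/z₀)/ln(z₁/z₀) = 14.9 × 9.8582/7.2729 = 20.1964 m/s

20.20 m/s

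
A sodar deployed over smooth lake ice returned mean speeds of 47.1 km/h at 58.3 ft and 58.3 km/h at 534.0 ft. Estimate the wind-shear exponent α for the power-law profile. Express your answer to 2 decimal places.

α ≈ 0.10

Power law: V₂/V₁ = (z₂/z₁)^α ⇒ α = ln(V₂/V₁) / ln(z₂/z₁)
α = ln(58.3/47.1) / ln(534.0/58.3) = ln(1.2378) / ln(9.1595)
  = 0.21333 / 2.21479 = 0.09632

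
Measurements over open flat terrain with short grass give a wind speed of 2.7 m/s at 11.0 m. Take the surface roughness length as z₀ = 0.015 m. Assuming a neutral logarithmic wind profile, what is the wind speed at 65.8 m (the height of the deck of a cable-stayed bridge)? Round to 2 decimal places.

Log law: V(z) ∝ ln(z/z₀), so V₂/V₁ = ln(z₂/z₀) / ln(z₁/z₀).
ln(65.8/0.015) = 8.3863, ln(11.0/0.015) = 6.5976
V₂ = 2.7 × 8.3863/6.5976 = 2.7 × 1.2711 = 3.4320 m/s

3.43 m/s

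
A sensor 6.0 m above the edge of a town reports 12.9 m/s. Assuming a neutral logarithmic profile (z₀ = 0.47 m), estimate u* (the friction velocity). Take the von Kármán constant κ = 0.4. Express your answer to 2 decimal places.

u* ≈ 2.03 m/s

Log law: V(z) = (u*/κ) · ln(z/z₀) ⇒ u* = κ · V / ln(z/z₀)
u* = 0.4 × 12.9 / ln(6.0/0.47) = 0.4 × 12.9 / 2.5468
   = 5.1600 / 2.5468 = 2.0261 m/s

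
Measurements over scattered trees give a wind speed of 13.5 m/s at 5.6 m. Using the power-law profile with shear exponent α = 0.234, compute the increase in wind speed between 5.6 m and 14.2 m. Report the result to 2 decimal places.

Power law: V₂ = V₁ · (z₂/z₁)^α = 13.5 × (2.5357)^0.234 = 16.7839 m/s
ΔV = 16.7839 − 13.5 = 3.2839 m/s

3.28 m/s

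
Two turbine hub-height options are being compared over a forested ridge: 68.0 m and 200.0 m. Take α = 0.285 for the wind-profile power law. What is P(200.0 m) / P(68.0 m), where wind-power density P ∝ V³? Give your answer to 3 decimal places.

Speed ratio: V_B/V_A = (z_B/z_A)^α = (200.0/68.0)^0.285 = (2.9412)^0.285 = 1.35997
Power-density ratio: P_B/P_A = (V_B/V_A)³ = (1.35997)³ = 2.51528

2.515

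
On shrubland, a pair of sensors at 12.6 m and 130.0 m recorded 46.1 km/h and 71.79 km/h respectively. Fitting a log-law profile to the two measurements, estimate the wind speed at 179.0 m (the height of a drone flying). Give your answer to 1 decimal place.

75.3 km/h

Log law: V ∝ ln(z/z₀). From the pair, with r = V₁/V₂ = 0.64215,
ln z₀ = (ln z₁ − r·ln z₂)/(1 − r) = (2.5337 − 0.64215×4.8675)/0.35785 = -1.6543 → z₀ = 0.1912 m
V₃ = V₁ · ln(z₃/z₀)/ln(z₁/z₀) = 46.1 × 6.8417/4.1880 = 75.3108 km/h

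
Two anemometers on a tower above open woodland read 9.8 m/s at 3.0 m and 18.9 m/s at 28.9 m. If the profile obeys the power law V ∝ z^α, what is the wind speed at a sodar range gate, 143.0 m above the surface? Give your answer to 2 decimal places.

30.05 m/s

First find α: α = ln(V₂/V₁)/ln(z₂/z₁) = ln(18.9/9.8)/ln(28.9/3.0) = 0.65678/2.26523 = 0.2899
Extrapolate from 28.9 m to 143.0 m: V₃ = 18.9 × (143.0/28.9)^0.2899 = 18.9 × 1.5898 = 30.0474 m/s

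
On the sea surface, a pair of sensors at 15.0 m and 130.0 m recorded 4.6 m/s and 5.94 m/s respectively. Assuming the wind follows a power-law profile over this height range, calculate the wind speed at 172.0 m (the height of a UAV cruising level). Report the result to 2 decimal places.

First find α: α = ln(V₂/V₁)/ln(z₂/z₁) = ln(5.94/4.6)/ln(130.0/15.0) = 0.25565/2.15948 = 0.1184
Extrapolate from 130.0 m to 172.0 m: V₃ = 5.94 × (172.0/130.0)^0.1184 = 5.94 × 1.0337 = 6.1402 m/s

6.14 m/s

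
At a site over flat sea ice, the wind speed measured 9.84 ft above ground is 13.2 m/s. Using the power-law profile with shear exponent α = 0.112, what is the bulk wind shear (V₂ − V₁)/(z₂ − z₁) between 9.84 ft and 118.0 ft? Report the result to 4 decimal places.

Power law: V₂ = V₁ · (z₂/z₁)^α = 13.2 × (11.9919)^0.112 = 17.4345 m/s
ΔV/Δz = (17.4345 − 13.2)/(118.0 − 9.84) = 4.2345/108.1600 = 0.03915 m/s/ft

0.0392 m/s/ft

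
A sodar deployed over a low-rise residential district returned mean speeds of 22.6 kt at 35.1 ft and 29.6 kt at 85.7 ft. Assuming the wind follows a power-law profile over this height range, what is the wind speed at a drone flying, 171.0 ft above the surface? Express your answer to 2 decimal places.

36.47 kt

First find α: α = ln(V₂/V₁)/ln(z₂/z₁) = ln(29.6/22.6)/ln(85.7/35.1) = 0.26982/0.89265 = 0.3023
Extrapolate from 85.7 ft to 171.0 ft: V₃ = 29.6 × (171.0/85.7)^0.3023 = 29.6 × 1.2322 = 36.4736 kt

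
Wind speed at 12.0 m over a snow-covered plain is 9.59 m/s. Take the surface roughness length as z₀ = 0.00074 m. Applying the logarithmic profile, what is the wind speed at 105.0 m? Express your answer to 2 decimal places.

11.74 m/s

Log law: V(z) ∝ ln(z/z₀), so V₂/V₁ = ln(z₂/z₀) / ln(z₁/z₀).
ln(105.0/0.00074) = 11.8628, ln(12.0/0.00074) = 9.6938
V₂ = 9.59 × 11.8628/9.6938 = 9.59 × 1.2238 = 11.7358 m/s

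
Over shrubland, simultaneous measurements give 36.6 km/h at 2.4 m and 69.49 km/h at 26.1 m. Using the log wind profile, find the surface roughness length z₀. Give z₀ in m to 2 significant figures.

z₀ ≈ 0.17 m

Log law: V(z) ∝ ln(z/z₀). With r = V₁/V₂ = 36.6/69.49 = 0.52669,
r · ln(z₂/z₀) = ln(z₁/z₀) ⇒ ln z₀ = (ln z₁ − r·ln z₂)/(1 − r)
ln z₀ = (0.87547 − 0.52669×3.26194) / 0.47331 = -1.7802
z₀ = exp(-1.7802) = 0.1686 m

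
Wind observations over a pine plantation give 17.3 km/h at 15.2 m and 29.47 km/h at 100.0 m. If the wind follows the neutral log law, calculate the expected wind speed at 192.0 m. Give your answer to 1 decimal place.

Log law: V ∝ ln(z/z₀). From the pair, with r = V₁/V₂ = 0.58704,
ln z₀ = (ln z₁ − r·ln z₂)/(1 − r) = (2.7213 − 0.58704×4.6052)/0.41296 = 0.0433 → z₀ = 1.044 m
V₃ = V₁ · ln(z₃/z₀)/ln(z₁/z₀) = 17.3 × 5.2142/2.6780 = 33.6841 km/h

33.7 km/h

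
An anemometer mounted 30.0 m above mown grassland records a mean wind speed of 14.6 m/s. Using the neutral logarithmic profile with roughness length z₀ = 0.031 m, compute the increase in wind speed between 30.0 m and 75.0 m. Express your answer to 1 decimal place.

1.9 m/s

Log law: V₂ = V₁ · ln(z₂/z₀)/ln(z₁/z₀) = 14.6 × 7.7913/6.8750 = 16.5459 m/s
ΔV = 16.5459 − 14.6 = 1.9459 m/s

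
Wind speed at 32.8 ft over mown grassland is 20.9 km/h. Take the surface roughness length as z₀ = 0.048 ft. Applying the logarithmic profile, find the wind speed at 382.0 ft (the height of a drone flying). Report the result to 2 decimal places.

Log law: V(z) ∝ ln(z/z₀), so V₂/V₁ = ln(z₂/z₀) / ln(z₁/z₀).
ln(382.0/0.048) = 8.9820, ln(32.8/0.048) = 6.5270
V₂ = 20.9 × 8.9820/6.5270 = 20.9 × 1.3761 = 28.7611 km/h

28.76 km/h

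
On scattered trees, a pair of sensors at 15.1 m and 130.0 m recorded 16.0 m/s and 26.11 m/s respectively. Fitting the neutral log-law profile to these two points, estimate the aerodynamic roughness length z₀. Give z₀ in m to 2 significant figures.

z₀ ≈ 0.50 m

Log law: V(z) ∝ ln(z/z₀). With r = V₁/V₂ = 16.0/26.11 = 0.61279,
r · ln(z₂/z₀) = ln(z₁/z₀) ⇒ ln z₀ = (ln z₁ − r·ln z₂)/(1 − r)
ln z₀ = (2.71469 − 0.61279×4.86753) / 0.38721 = -0.6924
z₀ = exp(-0.6924) = 0.5004 m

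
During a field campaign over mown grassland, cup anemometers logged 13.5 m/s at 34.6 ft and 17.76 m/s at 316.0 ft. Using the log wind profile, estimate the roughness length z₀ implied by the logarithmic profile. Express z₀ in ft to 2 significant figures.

Log law: V(z) ∝ ln(z/z₀). With r = V₁/V₂ = 13.5/17.76 = 0.76014,
r · ln(z₂/z₀) = ln(z₁/z₀) ⇒ ln z₀ = (ln z₁ − r·ln z₂)/(1 − r)
ln z₀ = (3.54385 − 0.76014×5.75574) / 0.23986 = -3.4657
z₀ = exp(-3.4657) = 0.03125 ft

z₀ ≈ 0.031 ft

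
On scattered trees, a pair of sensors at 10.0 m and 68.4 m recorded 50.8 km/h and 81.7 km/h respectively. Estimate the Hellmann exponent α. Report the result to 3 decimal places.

α ≈ 0.247

Power law: V₂/V₁ = (z₂/z₁)^α ⇒ α = ln(V₂/V₁) / ln(z₂/z₁)
α = ln(81.7/50.8) / ln(68.4/10.0) = ln(1.6083) / ln(6.8400)
  = 0.47516 / 1.92279 = 0.24712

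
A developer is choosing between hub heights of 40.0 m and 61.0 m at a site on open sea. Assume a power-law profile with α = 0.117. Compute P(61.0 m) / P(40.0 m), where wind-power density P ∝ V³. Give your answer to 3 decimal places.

1.160

Speed ratio: V_B/V_A = (z_B/z_A)^α = (61.0/40.0)^0.117 = (1.5250)^0.117 = 1.05061
Power-density ratio: P_B/P_A = (V_B/V_A)³ = (1.05061)³ = 1.15965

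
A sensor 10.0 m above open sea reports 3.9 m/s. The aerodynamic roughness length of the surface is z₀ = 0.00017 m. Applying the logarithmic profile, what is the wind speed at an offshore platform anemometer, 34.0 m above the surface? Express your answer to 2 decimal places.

4.33 m/s

Log law: V(z) ∝ ln(z/z₀), so V₂/V₁ = ln(z₂/z₀) / ln(z₁/z₀).
ln(34.0/0.00017) = 12.2061, ln(10.0/0.00017) = 10.9823
V₂ = 3.9 × 12.2061/10.9823 = 3.9 × 1.1114 = 4.3346 m/s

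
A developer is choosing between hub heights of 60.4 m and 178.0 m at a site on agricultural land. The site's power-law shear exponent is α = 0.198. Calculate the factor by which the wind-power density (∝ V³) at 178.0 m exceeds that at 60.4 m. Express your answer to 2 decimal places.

1.90

Speed ratio: V_B/V_A = (z_B/z_A)^α = (178.0/60.4)^0.198 = (2.9470)^0.198 = 1.23862
Power-density ratio: P_B/P_A = (V_B/V_A)³ = (1.23862)³ = 1.90026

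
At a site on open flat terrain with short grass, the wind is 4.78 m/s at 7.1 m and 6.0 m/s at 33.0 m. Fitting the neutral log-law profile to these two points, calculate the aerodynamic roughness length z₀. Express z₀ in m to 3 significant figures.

z₀ ≈ 0.0173 m

Log law: V(z) ∝ ln(z/z₀). With r = V₁/V₂ = 4.78/6.0 = 0.79667,
r · ln(z₂/z₀) = ln(z₁/z₀) ⇒ ln z₀ = (ln z₁ − r·ln z₂)/(1 − r)
ln z₀ = (1.96009 − 0.79667×3.49651) / 0.20333 = -4.0596
z₀ = exp(-4.0596) = 0.01726 m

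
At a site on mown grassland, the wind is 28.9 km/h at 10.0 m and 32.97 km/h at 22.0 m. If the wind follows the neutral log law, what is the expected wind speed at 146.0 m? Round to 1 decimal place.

Log law: V ∝ ln(z/z₀). From the pair, with r = V₁/V₂ = 0.87655,
ln z₀ = (ln z₁ − r·ln z₂)/(1 − r) = (2.3026 − 0.87655×3.0910)/0.12345 = -3.2960 → z₀ = 0.03703 m
V₃ = V₁ · ln(z₃/z₀)/ln(z₁/z₀) = 28.9 × 8.2796/5.5986 = 42.7394 km/h

42.7 km/h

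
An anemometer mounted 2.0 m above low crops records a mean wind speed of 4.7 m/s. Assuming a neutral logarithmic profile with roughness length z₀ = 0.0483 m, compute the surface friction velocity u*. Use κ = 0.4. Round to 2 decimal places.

u* ≈ 0.50 m/s

Log law: V(z) = (u*/κ) · ln(z/z₀) ⇒ u* = κ · V / ln(z/z₀)
u* = 0.4 × 4.7 / ln(2.0/0.0483) = 0.4 × 4.7 / 3.7235
   = 1.8800 / 3.7235 = 0.5049 m/s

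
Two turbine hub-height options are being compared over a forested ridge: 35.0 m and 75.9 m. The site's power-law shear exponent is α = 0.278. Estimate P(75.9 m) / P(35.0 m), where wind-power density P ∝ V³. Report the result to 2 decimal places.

1.91

Speed ratio: V_B/V_A = (z_B/z_A)^α = (75.9/35.0)^0.278 = (2.1686)^0.278 = 1.24010
Power-density ratio: P_B/P_A = (V_B/V_A)³ = (1.24010)³ = 1.90708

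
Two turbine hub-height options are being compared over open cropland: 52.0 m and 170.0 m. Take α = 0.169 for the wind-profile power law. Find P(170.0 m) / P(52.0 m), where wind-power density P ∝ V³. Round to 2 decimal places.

1.82

Speed ratio: V_B/V_A = (z_B/z_A)^α = (170.0/52.0)^0.169 = (3.2692)^0.169 = 1.22163
Power-density ratio: P_B/P_A = (V_B/V_A)³ = (1.22163)³ = 1.82316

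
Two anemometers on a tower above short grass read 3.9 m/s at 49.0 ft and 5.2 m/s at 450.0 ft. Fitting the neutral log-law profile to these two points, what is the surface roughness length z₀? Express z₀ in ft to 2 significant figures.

z₀ ≈ 0.063 ft

Log law: V(z) ∝ ln(z/z₀). With r = V₁/V₂ = 3.9/5.2 = 0.75000,
r · ln(z₂/z₀) = ln(z₁/z₀) ⇒ ln z₀ = (ln z₁ − r·ln z₂)/(1 − r)
ln z₀ = (3.89182 − 0.75000×6.10925) / 0.25000 = -2.7605
z₀ = exp(-2.7605) = 0.06326 ft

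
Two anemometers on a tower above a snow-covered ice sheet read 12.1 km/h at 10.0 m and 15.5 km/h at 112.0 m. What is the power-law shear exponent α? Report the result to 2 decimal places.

α ≈ 0.10

Power law: V₂/V₁ = (z₂/z₁)^α ⇒ α = ln(V₂/V₁) / ln(z₂/z₁)
α = ln(15.5/12.1) / ln(112.0/10.0) = ln(1.2810) / ln(11.2000)
  = 0.24763 / 2.41591 = 0.10250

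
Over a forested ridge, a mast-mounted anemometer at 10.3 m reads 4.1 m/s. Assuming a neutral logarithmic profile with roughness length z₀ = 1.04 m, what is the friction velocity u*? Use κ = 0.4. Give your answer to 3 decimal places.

u* ≈ 0.715 m/s

Log law: V(z) = (u*/κ) · ln(z/z₀) ⇒ u* = κ · V / ln(z/z₀)
u* = 0.4 × 4.1 / ln(10.3/1.04) = 0.4 × 4.1 / 2.2929
   = 1.6400 / 2.2929 = 0.7152 m/s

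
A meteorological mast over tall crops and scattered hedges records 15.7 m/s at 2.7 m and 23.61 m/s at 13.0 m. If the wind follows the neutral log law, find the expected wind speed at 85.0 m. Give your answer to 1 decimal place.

33.1 m/s

Log law: V ∝ ln(z/z₀). From the pair, with r = V₁/V₂ = 0.66497,
ln z₀ = (ln z₁ − r·ln z₂)/(1 − r) = (0.9933 − 0.66497×2.5649)/0.33503 = -2.1263 → z₀ = 0.1193 m
V₃ = V₁ · ln(z₃/z₀)/ln(z₁/z₀) = 15.7 × 6.5690/3.1196 = 33.0601 m/s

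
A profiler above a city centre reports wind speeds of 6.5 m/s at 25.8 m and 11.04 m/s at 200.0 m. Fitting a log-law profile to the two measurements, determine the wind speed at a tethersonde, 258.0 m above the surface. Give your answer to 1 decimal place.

Log law: V ∝ ln(z/z₀). From the pair, with r = V₁/V₂ = 0.58877,
ln z₀ = (ln z₁ − r·ln z₂)/(1 − r) = (3.2504 − 0.58877×5.2983)/0.41123 = 0.3183 → z₀ = 1.375 m
V₃ = V₁ · ln(z₃/z₀)/ln(z₁/z₀) = 6.5 × 5.2347/2.9321 = 11.6045 m/s

11.6 m/s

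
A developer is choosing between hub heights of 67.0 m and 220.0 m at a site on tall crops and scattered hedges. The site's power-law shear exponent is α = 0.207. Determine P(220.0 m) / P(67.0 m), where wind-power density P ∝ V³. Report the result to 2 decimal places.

2.09

Speed ratio: V_B/V_A = (z_B/z_A)^α = (220.0/67.0)^0.207 = (3.2836)^0.207 = 1.27904
Power-density ratio: P_B/P_A = (V_B/V_A)³ = (1.27904)³ = 2.09244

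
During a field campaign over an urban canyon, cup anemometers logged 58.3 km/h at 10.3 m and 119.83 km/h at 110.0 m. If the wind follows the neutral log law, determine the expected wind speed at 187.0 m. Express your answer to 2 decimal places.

133.62 km/h

Log law: V ∝ ln(z/z₀). From the pair, with r = V₁/V₂ = 0.48652,
ln z₀ = (ln z₁ − r·ln z₂)/(1 − r) = (2.3321 − 0.48652×4.7005)/0.51348 = 0.0881 → z₀ = 1.092 m
V₃ = V₁ · ln(z₃/z₀)/ln(z₁/z₀) = 58.3 × 5.1430/2.2440 = 133.6159 km/h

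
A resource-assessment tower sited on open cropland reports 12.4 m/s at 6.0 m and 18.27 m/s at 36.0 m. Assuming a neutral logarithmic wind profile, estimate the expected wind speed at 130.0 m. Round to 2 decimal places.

22.48 m/s

Log law: V ∝ ln(z/z₀). From the pair, with r = V₁/V₂ = 0.67871,
ln z₀ = (ln z₁ − r·ln z₂)/(1 − r) = (1.7918 − 0.67871×3.5835)/0.32129 = -1.9932 → z₀ = 0.1363 m
V₃ = V₁ · ln(z₃/z₀)/ln(z₁/z₀) = 12.4 × 6.8608/3.7850 = 22.4766 m/s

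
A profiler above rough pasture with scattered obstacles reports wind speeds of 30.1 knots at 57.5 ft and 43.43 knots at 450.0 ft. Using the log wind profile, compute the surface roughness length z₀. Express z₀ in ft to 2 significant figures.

Log law: V(z) ∝ ln(z/z₀). With r = V₁/V₂ = 30.1/43.43 = 0.69307,
r · ln(z₂/z₀) = ln(z₁/z₀) ⇒ ln z₀ = (ln z₁ − r·ln z₂)/(1 − r)
ln z₀ = (4.05178 − 0.69307×6.10925) / 0.30693 = -0.5941
z₀ = exp(-0.5941) = 0.5521 ft

z₀ ≈ 0.55 ft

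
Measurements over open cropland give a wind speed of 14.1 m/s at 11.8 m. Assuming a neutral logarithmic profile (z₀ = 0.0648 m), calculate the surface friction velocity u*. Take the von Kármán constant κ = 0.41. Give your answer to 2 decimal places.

u* ≈ 1.11 m/s

Log law: V(z) = (u*/κ) · ln(z/z₀) ⇒ u* = κ · V / ln(z/z₀)
u* = 0.41 × 14.1 / ln(11.8/0.0648) = 0.41 × 14.1 / 5.2045
   = 5.7810 / 5.2045 = 1.1108 m/s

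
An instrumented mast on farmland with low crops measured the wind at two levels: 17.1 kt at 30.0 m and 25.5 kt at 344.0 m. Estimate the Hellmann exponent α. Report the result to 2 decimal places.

Power law: V₂/V₁ = (z₂/z₁)^α ⇒ α = ln(V₂/V₁) / ln(z₂/z₁)
α = ln(25.5/17.1) / ln(344.0/30.0) = ln(1.4912) / ln(11.4667)
  = 0.39960 / 2.43944 = 0.16381

α ≈ 0.16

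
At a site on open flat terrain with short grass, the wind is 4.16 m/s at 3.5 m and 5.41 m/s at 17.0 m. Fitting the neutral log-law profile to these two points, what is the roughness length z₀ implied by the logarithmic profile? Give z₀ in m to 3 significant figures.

Log law: V(z) ∝ ln(z/z₀). With r = V₁/V₂ = 4.16/5.41 = 0.76895,
r · ln(z₂/z₀) = ln(z₁/z₀) ⇒ ln z₀ = (ln z₁ − r·ln z₂)/(1 − r)
ln z₀ = (1.25276 − 0.76895×2.83321) / 0.23105 = -4.0070
z₀ = exp(-4.0070) = 0.01819 m

z₀ ≈ 0.0182 m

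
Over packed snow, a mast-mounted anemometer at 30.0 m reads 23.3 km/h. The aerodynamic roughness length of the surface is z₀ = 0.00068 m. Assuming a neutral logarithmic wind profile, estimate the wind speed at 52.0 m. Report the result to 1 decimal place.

Log law: V(z) ∝ ln(z/z₀), so V₂/V₁ = ln(z₂/z₀) / ln(z₁/z₀).
ln(52.0/0.00068) = 11.2447, ln(30.0/0.00068) = 10.6946
V₂ = 23.3 × 11.2447/10.6946 = 23.3 × 1.0514 = 24.4984 km/h

24.5 km/h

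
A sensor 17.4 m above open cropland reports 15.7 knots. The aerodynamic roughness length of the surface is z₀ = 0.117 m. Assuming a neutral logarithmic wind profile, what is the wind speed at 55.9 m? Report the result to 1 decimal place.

19.4 knots

Log law: V(z) ∝ ln(z/z₀), so V₂/V₁ = ln(z₂/z₀) / ln(z₁/z₀).
ln(55.9/0.117) = 6.1691, ln(17.4/0.117) = 5.0021
V₂ = 15.7 × 6.1691/5.0021 = 15.7 × 1.2333 = 19.3632 knots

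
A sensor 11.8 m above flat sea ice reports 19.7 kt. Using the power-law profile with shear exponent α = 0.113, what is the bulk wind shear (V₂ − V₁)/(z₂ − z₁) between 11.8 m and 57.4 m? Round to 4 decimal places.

Power law: V₂ = V₁ · (z₂/z₁)^α = 19.7 × (4.8644)^0.113 = 23.5559 kt
ΔV/Δz = (23.5559 − 19.7)/(57.4 − 11.8) = 3.8559/45.6000 = 0.08456 kt/m

0.0846 kt/m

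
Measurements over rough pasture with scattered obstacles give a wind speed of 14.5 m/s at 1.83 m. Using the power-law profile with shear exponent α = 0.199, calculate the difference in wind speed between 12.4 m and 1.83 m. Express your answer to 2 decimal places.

Power law: V₂ = V₁ · (z₂/z₁)^α = 14.5 × (6.7760)^0.199 = 21.2193 m/s
ΔV = 21.2193 − 14.5 = 6.7193 m/s

6.72 m/s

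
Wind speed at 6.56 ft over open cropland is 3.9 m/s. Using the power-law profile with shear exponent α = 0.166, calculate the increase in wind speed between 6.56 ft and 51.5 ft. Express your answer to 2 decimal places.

1.59 m/s

Power law: V₂ = V₁ · (z₂/z₁)^α = 3.9 × (7.8506)^0.166 = 5.4906 m/s
ΔV = 5.4906 − 3.9 = 1.5906 m/s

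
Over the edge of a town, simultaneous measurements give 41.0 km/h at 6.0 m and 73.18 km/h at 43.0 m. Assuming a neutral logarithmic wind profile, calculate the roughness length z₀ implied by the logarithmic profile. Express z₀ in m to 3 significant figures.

z₀ ≈ 0.488 m

Log law: V(z) ∝ ln(z/z₀). With r = V₁/V₂ = 41.0/73.18 = 0.56026,
r · ln(z₂/z₀) = ln(z₁/z₀) ⇒ ln z₀ = (ln z₁ − r·ln z₂)/(1 − r)
ln z₀ = (1.79176 − 0.56026×3.76120) / 0.43974 = -0.7175
z₀ = exp(-0.7175) = 0.4880 m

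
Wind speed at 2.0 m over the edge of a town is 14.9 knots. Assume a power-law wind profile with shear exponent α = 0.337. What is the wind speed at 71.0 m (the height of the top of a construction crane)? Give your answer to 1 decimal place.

49.6 knots

Power-law profile: V₂ = V₁ · (z₂/z₁)^α
V₂ = 14.9 × (71.0/2.0)^0.337 = 14.9 × (35.5000)^0.337
    = 14.9 × 3.3299 = 49.6150 knots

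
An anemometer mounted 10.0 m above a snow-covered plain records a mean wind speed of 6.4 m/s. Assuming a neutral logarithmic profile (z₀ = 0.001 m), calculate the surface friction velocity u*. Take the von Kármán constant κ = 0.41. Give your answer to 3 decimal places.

u* ≈ 0.285 m/s

Log law: V(z) = (u*/κ) · ln(z/z₀) ⇒ u* = κ · V / ln(z/z₀)
u* = 0.41 × 6.4 / ln(10.0/0.001) = 0.41 × 6.4 / 9.2103
   = 2.6240 / 9.2103 = 0.2849 m/s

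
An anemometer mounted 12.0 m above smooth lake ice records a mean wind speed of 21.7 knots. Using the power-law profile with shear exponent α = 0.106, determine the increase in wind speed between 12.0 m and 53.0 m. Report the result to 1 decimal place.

Power law: V₂ = V₁ · (z₂/z₁)^α = 21.7 × (4.4167)^0.106 = 25.4004 knots
ΔV = 25.4004 − 21.7 = 3.7004 knots

3.7 knots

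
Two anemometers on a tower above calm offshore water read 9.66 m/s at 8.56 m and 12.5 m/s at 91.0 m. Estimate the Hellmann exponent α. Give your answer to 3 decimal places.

Power law: V₂/V₁ = (z₂/z₁)^α ⇒ α = ln(V₂/V₁) / ln(z₂/z₁)
α = ln(12.5/9.66) / ln(91.0/8.56) = ln(1.2940) / ln(10.6308)
  = 0.25773 / 2.36376 = 0.10904

α ≈ 0.109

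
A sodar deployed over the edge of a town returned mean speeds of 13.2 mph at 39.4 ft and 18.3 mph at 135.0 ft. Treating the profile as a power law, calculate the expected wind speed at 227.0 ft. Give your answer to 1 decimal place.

First find α: α = ln(V₂/V₁)/ln(z₂/z₁) = ln(18.3/13.2)/ln(135.0/39.4) = 0.32668/1.23151 = 0.2653
Extrapolate from 135.0 ft to 227.0 ft: V₃ = 18.3 × (227.0/135.0)^0.2653 = 18.3 × 1.1478 = 21.0049 mph

21.0 mph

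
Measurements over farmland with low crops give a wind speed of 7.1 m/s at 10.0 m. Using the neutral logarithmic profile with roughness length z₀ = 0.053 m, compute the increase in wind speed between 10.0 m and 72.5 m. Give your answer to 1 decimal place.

2.7 m/s

Log law: V₂ = V₁ · ln(z₂/z₀)/ln(z₁/z₀) = 7.1 × 7.2210/5.2400 = 9.7842 m/s
ΔV = 9.7842 − 7.1 = 2.6842 m/s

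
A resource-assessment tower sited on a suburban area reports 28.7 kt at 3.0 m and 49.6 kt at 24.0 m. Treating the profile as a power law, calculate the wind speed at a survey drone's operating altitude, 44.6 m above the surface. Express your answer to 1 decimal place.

First find α: α = ln(V₂/V₁)/ln(z₂/z₁) = ln(49.6/28.7)/ln(24.0/3.0) = 0.54709/2.07944 = 0.2631
Extrapolate from 24.0 m to 44.6 m: V₃ = 49.6 × (44.6/24.0)^0.2631 = 49.6 × 1.1771 = 58.3831 kt

58.4 kt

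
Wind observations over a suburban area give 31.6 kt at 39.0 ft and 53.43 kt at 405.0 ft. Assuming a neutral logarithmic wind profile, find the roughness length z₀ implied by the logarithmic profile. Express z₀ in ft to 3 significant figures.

Log law: V(z) ∝ ln(z/z₀). With r = V₁/V₂ = 31.6/53.43 = 0.59143,
r · ln(z₂/z₀) = ln(z₁/z₀) ⇒ ln z₀ = (ln z₁ − r·ln z₂)/(1 − r)
ln z₀ = (3.66356 − 0.59143×6.00389) / 0.40857 = 0.2758
z₀ = exp(0.2758) = 1.318 ft

z₀ ≈ 1.32 ft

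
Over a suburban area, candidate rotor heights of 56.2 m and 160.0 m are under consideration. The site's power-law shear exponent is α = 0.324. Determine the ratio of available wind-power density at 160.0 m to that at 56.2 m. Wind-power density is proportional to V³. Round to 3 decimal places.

2.765

Speed ratio: V_B/V_A = (z_B/z_A)^α = (160.0/56.2)^0.324 = (2.8470)^0.324 = 1.40353
Power-density ratio: P_B/P_A = (V_B/V_A)³ = (1.40353)³ = 2.76478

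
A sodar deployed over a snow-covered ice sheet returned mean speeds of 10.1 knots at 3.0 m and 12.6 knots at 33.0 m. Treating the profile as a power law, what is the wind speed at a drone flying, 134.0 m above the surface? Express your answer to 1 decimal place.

14.3 knots

First find α: α = ln(V₂/V₁)/ln(z₂/z₁) = ln(12.6/10.1)/ln(33.0/3.0) = 0.22116/2.39790 = 0.0922
Extrapolate from 33.0 m to 134.0 m: V₃ = 12.6 × (134.0/33.0)^0.0922 = 12.6 × 1.1380 = 14.3384 knots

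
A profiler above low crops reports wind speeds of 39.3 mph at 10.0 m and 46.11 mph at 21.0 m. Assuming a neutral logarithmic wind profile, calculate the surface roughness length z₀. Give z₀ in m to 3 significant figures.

z₀ ≈ 0.138 m

Log law: V(z) ∝ ln(z/z₀). With r = V₁/V₂ = 39.3/46.11 = 0.85231,
r · ln(z₂/z₀) = ln(z₁/z₀) ⇒ ln z₀ = (ln z₁ − r·ln z₂)/(1 − r)
ln z₀ = (2.30259 − 0.85231×3.04452) / 0.14769 = -1.9791
z₀ = exp(-1.9791) = 0.1382 m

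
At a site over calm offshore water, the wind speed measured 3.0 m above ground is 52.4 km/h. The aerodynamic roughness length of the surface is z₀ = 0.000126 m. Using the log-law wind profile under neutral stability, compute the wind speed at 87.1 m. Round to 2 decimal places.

69.91 km/h

Log law: V(z) ∝ ln(z/z₀), so V₂/V₁ = ln(z₂/z₀) / ln(z₁/z₀).
ln(87.1/0.000126) = 13.4463, ln(3.0/0.000126) = 10.0778
V₂ = 52.4 × 13.4463/10.0778 = 52.4 × 1.3342 = 69.9143 km/h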